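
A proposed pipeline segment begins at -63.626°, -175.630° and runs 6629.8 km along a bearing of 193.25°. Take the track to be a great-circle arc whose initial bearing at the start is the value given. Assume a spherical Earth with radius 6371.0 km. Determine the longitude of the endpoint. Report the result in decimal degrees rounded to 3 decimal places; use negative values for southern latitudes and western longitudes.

longitude 24.911°

δ = 6629.8/6371 = 1.040622 rad (59.6232°).
Start latitude φ₁ = -1.110483 rad; initial bearing θ = 3.372849 rad.
sin φ₂ = sin φ₁ cos δ + cos φ₁ sin δ cos θ = (-0.895913)(0.505684) + (0.444229)(0.862719)(-0.973379) = -0.826091
φ₂ = asin(-0.826091) = -0.972136 rad = -55.699°.
Then Δλ = atan2(-0.087840, -0.234422) = -2.783078 rad, from sin θ sin δ cos φ₁ over cos δ − sin φ₁ sin φ₂.
λ₂ = -175.630° + -159.459° = -335.089°, normalized to (−180°, 180°] → 24.911°.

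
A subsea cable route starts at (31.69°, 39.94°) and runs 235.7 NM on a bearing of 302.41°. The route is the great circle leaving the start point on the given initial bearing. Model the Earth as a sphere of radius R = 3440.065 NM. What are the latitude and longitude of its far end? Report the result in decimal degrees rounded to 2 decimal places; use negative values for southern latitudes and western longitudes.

Central angle δ = d/R = 0.068516 rad.
Start latitude φ₁ = 0.553095 rad; initial bearing θ = 5.278050 rad.
sin φ₂ = sin φ₁ cos δ + cos φ₁ sin δ cos θ = (0.525323)(0.997654) + (0.850903)(0.068463)(0.535974) = 0.555314
φ₂ = asin(0.555314) = 0.588740 rad = 33.73°.
Δλ = atan2( sin θ sin δ cos φ₁ , cos δ − sin φ₁ sin φ₂ ) = atan2(-0.049181, 0.705935) = -0.069555 rad = -3.99°.
Hence λ₂ = 39.94° + -3.99° = 35.95°.

latitude 33.73°, longitude 35.95°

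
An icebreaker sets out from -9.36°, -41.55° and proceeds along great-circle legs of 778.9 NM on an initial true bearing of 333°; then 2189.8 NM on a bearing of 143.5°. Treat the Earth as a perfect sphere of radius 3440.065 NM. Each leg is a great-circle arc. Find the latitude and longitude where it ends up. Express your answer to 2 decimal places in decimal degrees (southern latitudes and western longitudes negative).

latitude -26.50°, longitude -24.13°

Apply the spherical direct solution leg by leg, carrying full precision between legs.
Leg 1: from (-9.36°, -41.55°), δ = 778.9/3440.065 = 0.226420 rad, θ = 333° → φ = 2.23°, λ = -47.40°.
Leg 2: from (2.23°, -47.40°), δ = 2189.8/3440.065 = 0.636558 rad, θ = 143.5° → φ = -26.50°, λ = -24.13°.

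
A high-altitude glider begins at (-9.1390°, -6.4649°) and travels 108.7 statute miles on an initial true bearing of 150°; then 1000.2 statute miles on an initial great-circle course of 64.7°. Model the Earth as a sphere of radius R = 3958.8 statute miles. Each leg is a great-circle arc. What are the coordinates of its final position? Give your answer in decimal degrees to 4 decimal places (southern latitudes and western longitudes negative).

latitude -4.0956°, longitude 7.4305°

Apply the spherical direct solution leg by leg, carrying full precision between legs.
Leg 1: from (-9.1390°, -6.4649°), δ = 108.7/3958.8 = 0.027458 rad, θ = 150° → φ = -10.5005°, λ = -5.6650°.
Leg 2: from (-10.5005°, -5.6650°), δ = 1000.2/3958.8 = 0.252652 rad, θ = 64.7° → φ = -4.0956°, λ = 7.4305°.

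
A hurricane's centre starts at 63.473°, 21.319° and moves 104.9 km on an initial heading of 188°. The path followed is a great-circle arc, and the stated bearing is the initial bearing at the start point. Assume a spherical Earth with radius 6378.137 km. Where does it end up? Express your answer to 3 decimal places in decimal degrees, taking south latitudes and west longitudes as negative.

δ = 104.9/6378.137 = 0.016447 rad (0.9423°).
Converting: φ₁ = 1.107813 rad, θ = 3.281219 rad.
sin φ₂ = sin φ₁ cos δ + cos φ₁ sin δ cos θ = (0.894724)(0.999865) + (0.446619)(0.016446)(-0.990268) = 0.887329
φ₂ = asin(0.887329) = 1.091521 rad = 62.540°.
Then Δλ = atan2(-0.001022, 0.205950) = -0.004964 rad, from sin θ sin δ cos φ₁ over cos δ − sin φ₁ sin φ₂.
λ₂ = λ₁ + Δλ = 21.035°.

latitude 62.540°, longitude 21.035°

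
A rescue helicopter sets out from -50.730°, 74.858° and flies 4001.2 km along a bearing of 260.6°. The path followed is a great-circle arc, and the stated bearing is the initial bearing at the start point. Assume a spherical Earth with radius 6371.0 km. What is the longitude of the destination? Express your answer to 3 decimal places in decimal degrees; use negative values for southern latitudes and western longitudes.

longitude 21.927°

The arc subtends δ = 4001.2/6371 = 0.628033 rad at the centre.
With φ₁ = -50.730° = -0.885406 rad and θ = 260.6° = 4.548328 rad:
Applying the spherical law of cosines for sides, sin φ₂ = sin φ₁ cos δ + cos φ₁ sin δ cos θ = -0.687190, so φ₂ = -43.408°.
Δλ = atan2( sin θ sin δ cos φ₁ , cos δ − sin φ₁ sin φ₂ ) = atan2(-0.366914, 0.277182) = -0.923822 rad = -52.931°.
λ₂ = λ₁ + Δλ = 21.927°.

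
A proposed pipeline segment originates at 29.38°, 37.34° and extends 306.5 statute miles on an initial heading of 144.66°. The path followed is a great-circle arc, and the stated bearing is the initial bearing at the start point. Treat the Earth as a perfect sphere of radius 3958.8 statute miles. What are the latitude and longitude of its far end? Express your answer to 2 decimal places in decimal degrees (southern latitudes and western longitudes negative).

latitude 25.73°, longitude 40.19°

Angular distance δ = d/R = 306.5 / 3958.8 = 0.077422 rad.
Start latitude φ₁ = 0.512778 rad; initial bearing θ = 2.524793 rad.
Destination latitude: φ₂ = arcsin( sin φ₁ cos δ + cos φ₁ sin δ cos θ ) = arcsin(0.434152) = 25.73°.
Δλ = atan2( sin θ sin δ cos φ₁ , cos δ − sin φ₁ sin φ₂ ) = atan2(0.038984, 0.784010) = 0.049684 rad = 2.85°.
Hence λ₂ = 37.34° + 2.85° = 40.19°.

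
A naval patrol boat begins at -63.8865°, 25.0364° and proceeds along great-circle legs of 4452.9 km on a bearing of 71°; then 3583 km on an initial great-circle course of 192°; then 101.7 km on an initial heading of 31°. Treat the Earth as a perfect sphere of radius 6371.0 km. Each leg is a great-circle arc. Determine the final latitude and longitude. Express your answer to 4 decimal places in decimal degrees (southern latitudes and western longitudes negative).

Apply the spherical direct solution leg by leg, carrying full precision between legs.
Leg 1: from (-63.8865°, 25.0364°), δ = 4452.9/6371 = 0.698933 rad, θ = 71° → φ = -36.5261°, λ = 74.2404°.
Leg 2: from (-36.5261°, 74.2404°), δ = 3583/6371 = 0.562392 rad, θ = 192° → φ = -67.3146°, λ = 57.5351°.
Leg 3: from (-67.3146°, 57.5351°), δ = 101.7/6371 = 0.015963 rad, θ = 31° → φ = -66.5262°, λ = 58.7177°.

latitude -66.5262°, longitude 58.7177°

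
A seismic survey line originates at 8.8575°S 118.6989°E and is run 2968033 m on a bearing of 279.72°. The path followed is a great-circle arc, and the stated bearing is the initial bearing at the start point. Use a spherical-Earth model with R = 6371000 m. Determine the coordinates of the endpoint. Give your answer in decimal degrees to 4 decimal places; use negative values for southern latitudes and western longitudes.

The arc subtends δ = 2968033/6371000 = 0.465866 rad at the centre.
Converting: φ₁ = -0.154593 rad, θ = 4.882035 rad.
Destination latitude: φ₂ = arcsin( sin φ₁ cos δ + cos φ₁ sin δ cos θ ) = arcsin(-0.062634) = -3.5910°.
For the longitude increment, Δλ = atan2( sin θ sin δ cos φ₁, cos δ − sin φ₁ sin φ₂ ) = atan2(-0.437468, 0.883789) = -26.3350°.
λ₂ = λ₁ + Δλ = 92.3639°.

latitude -3.5910°, longitude 92.3639°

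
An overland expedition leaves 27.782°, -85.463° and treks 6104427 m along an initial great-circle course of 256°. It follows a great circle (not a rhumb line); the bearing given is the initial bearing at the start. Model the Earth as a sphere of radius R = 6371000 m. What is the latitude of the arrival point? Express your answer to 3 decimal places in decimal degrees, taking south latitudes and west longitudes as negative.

latitude 5.331°

The arc subtends δ = 6104427/6371000 = 0.958158 rad at the centre.
With φ₁ = 27.782° = 0.484887 rad and θ = 256° = 4.468043 rad:
sin φ₂ = sin φ₁ cos δ + cos φ₁ sin δ cos θ = (0.466109)(0.575028) + (0.884727)(0.818134)(-0.241922) = 0.092916
φ₂ = asin(0.092916) = 0.093050 rad = 5.331°.
Then Δλ = atan2(-0.702325, 0.531719) = -0.922777 rad, from sin θ sin δ cos φ₁ over cos δ − sin φ₁ sin φ₂.
Hence λ₂ = -85.463° + -52.871° = -138.334°.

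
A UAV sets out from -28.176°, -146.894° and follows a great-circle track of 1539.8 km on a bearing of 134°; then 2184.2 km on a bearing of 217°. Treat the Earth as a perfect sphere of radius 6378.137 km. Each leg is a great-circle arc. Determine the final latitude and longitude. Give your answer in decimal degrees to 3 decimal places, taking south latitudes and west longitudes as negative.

Apply the spherical direct solution leg by leg, carrying full precision between legs.
Leg 1: from (-28.176°, -146.894°), δ = 1539.8/6378.137 = 0.241418 rad, θ = 134° → φ = -37.221°, λ = -134.422°.
Leg 2: from (-37.221°, -134.422°), δ = 2184.2/6378.137 = 0.342451 rad, θ = 217° → φ = -51.565°, λ = -153.393°.

latitude -51.565°, longitude -153.393°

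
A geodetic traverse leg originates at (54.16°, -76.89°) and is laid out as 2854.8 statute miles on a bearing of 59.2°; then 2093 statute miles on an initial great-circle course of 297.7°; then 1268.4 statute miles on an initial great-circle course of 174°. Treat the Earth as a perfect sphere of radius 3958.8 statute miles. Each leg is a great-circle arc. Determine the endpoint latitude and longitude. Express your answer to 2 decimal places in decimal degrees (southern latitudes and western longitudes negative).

Apply the spherical direct solution leg by leg, carrying full precision between legs.
Leg 1: from (54.16°, -76.89°), δ = 2854.8/3958.8 = 0.721128 rad, θ = 59.2° → φ = 53.78°, λ = -3.18°.
Leg 2: from (53.78°, -3.18°), δ = 2093/3958.8 = 0.528696 rad, θ = 297.7° → φ = 56.63°, λ = -57.47°.
Leg 3: from (56.63°, -57.47°), δ = 1268.4/3958.8 = 0.320400 rad, θ = 174° → φ = 38.35°, λ = -55.07°.

latitude 38.35°, longitude -55.07°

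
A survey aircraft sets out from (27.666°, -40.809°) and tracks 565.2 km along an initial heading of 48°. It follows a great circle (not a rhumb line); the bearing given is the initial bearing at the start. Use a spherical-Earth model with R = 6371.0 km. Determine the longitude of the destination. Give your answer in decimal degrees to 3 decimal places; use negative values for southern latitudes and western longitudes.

The arc subtends δ = 565.2/6371 = 0.088714 rad at the centre.
Start latitude φ₁ = 0.482863 rad; initial bearing θ = 0.837758 rad.
Destination latitude: φ₂ = arcsin( sin φ₁ cos δ + cos φ₁ sin δ cos θ ) = arcsin(0.514996) = 30.997°.
Δλ = atan2( sin θ sin δ cos φ₁ , cos δ − sin φ₁ sin φ₂ ) = atan2(0.058314, 0.756946) = 0.076886 rad = 4.405°.
Hence λ₂ = -40.809° + 4.405° = -36.404°.

longitude -36.404°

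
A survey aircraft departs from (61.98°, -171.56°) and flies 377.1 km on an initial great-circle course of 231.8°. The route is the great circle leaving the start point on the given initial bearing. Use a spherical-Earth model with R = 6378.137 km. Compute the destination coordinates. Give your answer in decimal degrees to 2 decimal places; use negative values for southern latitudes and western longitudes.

latitude 59.78°, longitude -176.85°

Central angle δ = d/R = 0.059124 rad.
With φ₁ = 61.98° = 1.081755 rad and θ = 231.8° = 4.045673 rad:
Applying the spherical law of cosines for sides, sin φ₂ = sin φ₁ cos δ + cos φ₁ sin δ cos θ = 0.864075, so φ₂ = 59.78°.
Then Δλ = atan2(-0.021815, 0.235462) = -0.092382 rad, from sin θ sin δ cos φ₁ over cos δ − sin φ₁ sin φ₂.
Hence λ₂ = -171.56° + -5.29° = -176.85°.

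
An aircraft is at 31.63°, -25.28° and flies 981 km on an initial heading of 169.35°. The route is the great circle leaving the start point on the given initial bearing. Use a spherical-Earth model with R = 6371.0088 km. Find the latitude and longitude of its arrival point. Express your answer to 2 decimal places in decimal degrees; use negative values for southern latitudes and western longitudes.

δ = 981/6371.0088 = 0.153979 rad (8.8223°).
With φ₁ = 31.63° = 0.552048 rad and θ = 169.35° = 2.955715 rad:
sin φ₂ = sin φ₁ cos δ + cos φ₁ sin δ cos θ = (0.524432)(0.988169) + (0.851452)(0.153371)(-0.982774) = 0.389888
φ₂ = asin(0.389888) = 0.400510 rad = 22.95°.
Δλ = atan2( sin θ sin δ cos φ₁ , cos δ − sin φ₁ sin φ₂ ) = atan2(0.024134, 0.783699) = 0.030785 rad = 1.76°.
λ₂ = -25.28° + 1.76° = -23.52°.

latitude 22.95°, longitude -23.52°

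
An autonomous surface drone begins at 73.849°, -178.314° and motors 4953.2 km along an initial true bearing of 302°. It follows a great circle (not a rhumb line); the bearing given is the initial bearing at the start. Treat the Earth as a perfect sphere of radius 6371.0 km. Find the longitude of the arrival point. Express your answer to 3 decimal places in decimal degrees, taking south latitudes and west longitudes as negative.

The arc subtends δ = 4953.2/6371 = 0.777460 rad at the centre.
Start latitude φ₁ = 1.288908 rad; initial bearing θ = 5.270894 rad.
Destination latitude: φ₂ = arcsin( sin φ₁ cos δ + cos φ₁ sin δ cos θ ) = arcsin(0.787971) = 51.996°.
Δλ = atan2( sin θ sin δ cos φ₁ , cos δ − sin φ₁ sin φ₂ ) = atan2(-0.165478, -0.044174) = -1.831660 rad = -104.946°.
λ₂ = -178.314° + -104.946° = -283.260°, normalized to (−180°, 180°] → 76.740°.

longitude 76.740°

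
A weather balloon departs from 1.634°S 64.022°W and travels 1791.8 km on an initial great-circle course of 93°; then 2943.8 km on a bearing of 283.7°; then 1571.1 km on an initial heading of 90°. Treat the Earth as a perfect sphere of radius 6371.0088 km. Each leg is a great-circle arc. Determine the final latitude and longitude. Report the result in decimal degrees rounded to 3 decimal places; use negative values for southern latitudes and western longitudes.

latitude 3.779°, longitude -59.484°

Apply the spherical direct solution leg by leg, carrying full precision between legs.
Leg 1: from (-1.634°, -64.022°), δ = 1791.8/6371.0088 = 0.281243 rad, θ = 93° → φ = -2.402°, λ = -47.916°.
Leg 2: from (-2.402°, -47.916°), δ = 2943.8/6371.0088 = 0.462062 rad, θ = 283.7° → φ = 3.897°, λ = -73.645°.
Leg 3: from (3.897°, -73.645°), δ = 1571.1/6371.0088 = 0.246601 rad, θ = 90° → φ = 3.779°, λ = -59.484°.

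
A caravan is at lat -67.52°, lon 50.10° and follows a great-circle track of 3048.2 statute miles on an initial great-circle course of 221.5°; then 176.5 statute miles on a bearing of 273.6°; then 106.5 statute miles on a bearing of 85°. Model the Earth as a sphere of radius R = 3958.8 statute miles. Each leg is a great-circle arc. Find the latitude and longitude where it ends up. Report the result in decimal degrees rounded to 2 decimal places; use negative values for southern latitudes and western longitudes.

Apply the spherical direct solution leg by leg, carrying full precision between legs.
Leg 1: from (-67.52°, 50.10°), δ = 3048.2/3958.8 = 0.769981 rad, θ = 221.5° → φ = -59.62°, λ = -64.09°.
Leg 2: from (-59.62°, -64.09°), δ = 176.5/3958.8 = 0.044584 rad, θ = 273.6° → φ = -59.37°, λ = -69.10°.
Leg 3: from (-59.37°, -69.10°), δ = 106.5/3958.8 = 0.026902 rad, θ = 85° → φ = -59.20°, λ = -66.10°.

latitude -59.20°, longitude -66.10°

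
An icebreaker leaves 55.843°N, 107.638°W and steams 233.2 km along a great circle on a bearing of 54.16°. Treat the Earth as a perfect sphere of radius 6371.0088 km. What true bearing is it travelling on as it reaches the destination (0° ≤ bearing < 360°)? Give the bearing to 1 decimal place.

final bearing 56.8°

Central angle δ = d/R = 0.036603 rad.
Start latitude φ₁ = 0.974644 rad; initial bearing θ = 0.945270 rad.
Destination latitude: φ₂ = arcsin( sin φ₁ cos δ + cos φ₁ sin δ cos θ ) = arcsin(0.838979) = 57.032°.
For the longitude increment, Δλ = atan2( sin θ sin δ cos φ₁, cos δ − sin φ₁ sin φ₂ ) = atan2(0.016656, 0.305074) = 3.125°.
λ₂ = λ₁ + Δλ = -104.513°.
The forward bearing on arrival equals the back-azimuth from the destination plus 180°.
Back-azimuth from P₂ (57.0°, -104.5°) to P₁ (55.8°, -107.6°), with Δλ' = λ₁ − λ₂ = -3.1°: atan2( sin Δλ' cos φ₁ , cos φ₂ sin φ₁ − sin φ₂ cos φ₁ cos Δλ' ) = 236.8°.
Final bearing = (236.8° + 180°) mod 360° = 56.8°.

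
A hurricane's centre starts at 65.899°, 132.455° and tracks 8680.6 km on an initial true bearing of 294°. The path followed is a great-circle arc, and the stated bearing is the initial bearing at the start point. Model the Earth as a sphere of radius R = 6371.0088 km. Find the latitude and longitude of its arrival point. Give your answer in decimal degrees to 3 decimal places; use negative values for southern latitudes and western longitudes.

latitude 20.564°, longitude 25.130°

Central angle δ = d/R = 1.362516 rad.
Converting: φ₁ = 1.150155 rad, θ = 5.131268 rad.
sin φ₂ = sin φ₁ cos δ + cos φ₁ sin δ cos θ = (0.912827)(0.206778) + (0.408346)(0.978388)(0.406737) = 0.351252
φ₂ = asin(0.351252) = 0.358908 rad = 20.564°.
For the longitude increment, Δλ = atan2( sin θ sin δ cos φ₁, cos δ − sin φ₁ sin φ₂ ) = atan2(-0.364981, -0.113855) = -107.325°.
Hence λ₂ = 132.455° + -107.325° = 25.130°.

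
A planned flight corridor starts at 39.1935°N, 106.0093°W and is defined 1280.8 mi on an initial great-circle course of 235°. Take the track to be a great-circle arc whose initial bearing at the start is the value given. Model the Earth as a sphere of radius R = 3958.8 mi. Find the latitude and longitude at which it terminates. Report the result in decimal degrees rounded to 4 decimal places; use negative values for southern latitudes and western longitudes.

Angular distance δ = d/R = 1280.8 / 3958.8 = 0.323532 rad.
With φ₁ = 39.1935° = 0.684056 rad and θ = 235° = 4.101524 rad:
Applying the spherical law of cosines for sides, sin φ₂ = sin φ₁ cos δ + cos φ₁ sin δ cos θ = 0.457831, so φ₂ = 27.2472°.
Δλ = atan2( sin θ sin δ cos φ₁ , cos δ − sin φ₁ sin φ₂ ) = atan2(-0.201832, 0.658796) = -0.297286 rad = -17.0332°.
λ₂ = -106.0093° + -17.0332° = -123.0425°.

latitude 27.2472°, longitude -123.0425°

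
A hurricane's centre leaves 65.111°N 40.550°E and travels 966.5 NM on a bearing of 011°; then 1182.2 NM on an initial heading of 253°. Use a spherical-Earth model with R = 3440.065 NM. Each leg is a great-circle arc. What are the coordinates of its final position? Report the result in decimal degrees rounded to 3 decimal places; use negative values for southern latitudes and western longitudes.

latitude 65.795°, longitude 7.320°

Apply the spherical direct solution leg by leg, carrying full precision between legs.
Leg 1: from (65.111°, 40.550°), δ = 966.5/3440.065 = 0.280954 rad, θ = 11° → φ = 80.438°, λ = 59.122°.
Leg 2: from (80.438°, 59.122°), δ = 1182.2/3440.065 = 0.343656 rad, θ = 253° → φ = 65.795°, λ = 7.320°.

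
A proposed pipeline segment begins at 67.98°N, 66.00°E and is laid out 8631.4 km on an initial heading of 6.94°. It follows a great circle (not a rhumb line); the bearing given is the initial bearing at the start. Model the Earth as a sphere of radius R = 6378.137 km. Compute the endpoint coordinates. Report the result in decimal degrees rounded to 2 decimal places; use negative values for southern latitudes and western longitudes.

The arc subtends δ = 8631.4/6378.137 = 1.353279 rad at the centre.
With φ₁ = 67.98° = 1.186475 rad and θ = 6.94° = 0.121126 rad:
sin φ₂ = sin φ₁ cos δ + cos φ₁ sin δ cos θ = (0.927053)(0.215806) + (0.374930)(0.976436)(0.992673) = 0.563477
φ₂ = asin(0.563477) = 0.598588 rad = 34.30°.
For the longitude increment, Δλ = atan2( sin θ sin δ cos φ₁, cos δ − sin φ₁ sin φ₂ ) = atan2(0.044235, -0.306567) = 171.79°.
λ₂ = 66.00° + 171.79° = 237.79°, normalized to (−180°, 180°] → -122.21°.

latitude 34.30°, longitude -122.21°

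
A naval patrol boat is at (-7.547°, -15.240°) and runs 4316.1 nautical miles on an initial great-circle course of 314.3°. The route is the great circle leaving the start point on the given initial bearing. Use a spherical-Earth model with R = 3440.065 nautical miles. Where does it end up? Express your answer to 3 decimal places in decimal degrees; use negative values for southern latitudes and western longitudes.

latitude 38.113°, longitude -75.072°

Angular distance δ = d/R = 4316.1 / 3440.065 = 1.254657 rad.
With φ₁ = -7.547° = -0.131720 rad and θ = 314.3° = 5.485570 rad:
sin φ₂ = sin φ₁ cos δ + cos φ₁ sin δ cos θ = (-0.131339)(0.310900) + (0.991337)(0.950443)(0.698415) = 0.617220
φ₂ = asin(0.617220) = 0.665204 rad = 38.113°.
Then Δλ = atan2(-0.674332, 0.391965) = -1.044267 rad, from sin θ sin δ cos φ₁ over cos δ − sin φ₁ sin φ₂.
λ₂ = -15.240° + -59.832° = -75.072°.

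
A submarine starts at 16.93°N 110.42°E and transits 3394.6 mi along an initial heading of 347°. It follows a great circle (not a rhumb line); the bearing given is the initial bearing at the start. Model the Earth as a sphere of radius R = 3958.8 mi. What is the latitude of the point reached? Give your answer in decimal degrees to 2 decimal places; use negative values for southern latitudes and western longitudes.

Central angle δ = d/R = 0.857482 rad.
Converting: φ₁ = 0.295484 rad, θ = 6.056293 rad.
Destination latitude: φ₂ = arcsin( sin φ₁ cos δ + cos φ₁ sin δ cos θ ) = arcsin(0.895430) = 63.56°.
Then Δλ = atan2(-0.162735, 0.393591) = -0.392057 rad, from sin θ sin δ cos φ₁ over cos δ − sin φ₁ sin φ₂.
Hence λ₂ = 110.42° + -22.46° = 87.96°.

latitude 63.56°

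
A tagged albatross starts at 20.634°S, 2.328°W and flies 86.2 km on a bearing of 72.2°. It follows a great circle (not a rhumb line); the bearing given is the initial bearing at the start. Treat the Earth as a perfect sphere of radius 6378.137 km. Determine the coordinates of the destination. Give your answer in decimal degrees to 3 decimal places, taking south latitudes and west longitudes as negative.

latitude -20.396°, longitude -1.541°

Central angle δ = d/R = 0.013515 rad.
With φ₁ = -20.634° = -0.360131 rad and θ = 72.2° = 1.260128 rad:
sin φ₂ = sin φ₁ cos δ + cos φ₁ sin δ cos θ = (-0.352397)(0.999909) + (0.935851)(0.013515)(0.305695) = -0.348499
φ₂ = asin(-0.348499) = -0.355969 rad = -20.396°.
Δλ = atan2( sin θ sin δ cos φ₁ , cos δ − sin φ₁ sin φ₂ ) = atan2(0.012042, 0.877099) = 0.013729 rad = 0.787°.
λ₂ = λ₁ + Δλ = -1.541°.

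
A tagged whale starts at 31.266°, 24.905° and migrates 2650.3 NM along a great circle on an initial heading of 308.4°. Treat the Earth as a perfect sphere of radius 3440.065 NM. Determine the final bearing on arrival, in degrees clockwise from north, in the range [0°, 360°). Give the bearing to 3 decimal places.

final bearing 271.672°

Angular distance δ = d/R = 2650.3 / 3440.065 = 0.770421 rad.
Converting: φ₁ = 0.545695 rad, θ = 5.382595 rad.
sin φ₂ = sin φ₁ cos δ + cos φ₁ sin δ cos θ = (0.519012)(0.717617) + (0.854767)(0.696438)(0.621148) = 0.742216
φ₂ = asin(0.742216) = 0.836371 rad = 47.921°.
Then Δλ = atan2(-0.466526, 0.332398) = -0.951733 rad, from sin θ sin δ cos φ₁ over cos δ − sin φ₁ sin φ₂.
λ₂ = λ₁ + Δλ = -29.625°.
The forward bearing on arrival equals the back-azimuth from the destination plus 180°.
Back-azimuth from P₂ (47.921°, -29.625°) to P₁ (31.266°, 24.905°), with Δλ' = λ₁ − λ₂ = 54.530°: atan2( sin Δλ' cos φ₁ , cos φ₂ sin φ₁ − sin φ₂ cos φ₁ cos Δλ' ) = 91.672°.
Final bearing = (91.672° + 180°) mod 360° = 271.672°.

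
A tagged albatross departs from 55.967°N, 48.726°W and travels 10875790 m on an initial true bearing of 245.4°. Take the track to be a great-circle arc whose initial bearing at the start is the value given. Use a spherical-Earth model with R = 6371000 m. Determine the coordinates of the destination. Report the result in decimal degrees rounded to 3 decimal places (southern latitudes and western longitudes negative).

latitude -20.085°, longitude -122.290°

Central angle δ = d/R = 1.707077 rad.
With φ₁ = 55.967° = 0.976808 rad and θ = 245.4° = 4.283038 rad:
Destination latitude: φ₂ = arcsin( sin φ₁ cos δ + cos φ₁ sin δ cos θ ) = arcsin(-0.343409) = -20.085°.
For the longitude increment, Δλ = atan2( sin θ sin δ cos φ₁, cos δ − sin φ₁ sin φ₂ ) = atan2(-0.504154, 0.148729) = -73.564°.
λ₂ = λ₁ + Δλ = -122.290°.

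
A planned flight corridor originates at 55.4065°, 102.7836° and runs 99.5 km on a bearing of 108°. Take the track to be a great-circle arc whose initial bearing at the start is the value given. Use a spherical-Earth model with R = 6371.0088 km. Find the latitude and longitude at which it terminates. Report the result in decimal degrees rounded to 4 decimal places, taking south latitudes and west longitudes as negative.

δ = 99.5/6371.0088 = 0.015618 rad (0.8948°).
Converting: φ₁ = 0.967026 rad, θ = 1.884956 rad.
Destination latitude: φ₂ = arcsin( sin φ₁ cos δ + cos φ₁ sin δ cos θ ) = arcsin(0.820360) = 55.1209°.
Then Δλ = atan2(0.008433, 0.324557) = 0.025976 rad, from sin θ sin δ cos φ₁ over cos δ − sin φ₁ sin φ₂.
λ₂ = 102.7836° + 1.4883° = 104.2719°.

latitude 55.1209°, longitude 104.2719°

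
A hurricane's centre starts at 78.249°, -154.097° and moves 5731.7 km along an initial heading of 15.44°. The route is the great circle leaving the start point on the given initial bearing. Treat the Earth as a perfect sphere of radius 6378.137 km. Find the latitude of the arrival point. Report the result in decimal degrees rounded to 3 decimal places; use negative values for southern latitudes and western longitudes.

latitude 49.750°

Central angle δ = d/R = 0.898648 rad.
Start latitude φ₁ = 1.365703 rad; initial bearing θ = 0.269479 rad.
Destination latitude: φ₂ = arcsin( sin φ₁ cos δ + cos φ₁ sin δ cos θ ) = arcsin(0.763227) = 49.750°.
For the longitude increment, Δλ = atan2( sin θ sin δ cos φ₁, cos δ − sin φ₁ sin φ₂ ) = atan2(0.042426, -0.124563) = 161.191°.
λ₂ = λ₁ + Δλ = 7.094°.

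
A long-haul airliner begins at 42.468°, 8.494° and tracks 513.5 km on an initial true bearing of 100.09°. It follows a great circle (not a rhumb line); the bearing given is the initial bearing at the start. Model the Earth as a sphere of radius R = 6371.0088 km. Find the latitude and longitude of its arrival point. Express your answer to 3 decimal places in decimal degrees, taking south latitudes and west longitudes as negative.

δ = 513.5/6371.0088 = 0.080599 rad (4.6180°).
Start latitude φ₁ = 0.741206 rad; initial bearing θ = 1.746900 rad.
Applying the spherical law of cosines for sides, sin φ₂ = sin φ₁ cos δ + cos φ₁ sin δ cos θ = 0.662582, so φ₂ = 41.497°.
Δλ = atan2( sin θ sin δ cos φ₁ , cos δ − sin φ₁ sin φ₂ ) = atan2(0.058472, 0.549393) = 0.106030 rad = 6.075°.
Hence λ₂ = 8.494° + 6.075° = 14.569°.

latitude 41.497°, longitude 14.569°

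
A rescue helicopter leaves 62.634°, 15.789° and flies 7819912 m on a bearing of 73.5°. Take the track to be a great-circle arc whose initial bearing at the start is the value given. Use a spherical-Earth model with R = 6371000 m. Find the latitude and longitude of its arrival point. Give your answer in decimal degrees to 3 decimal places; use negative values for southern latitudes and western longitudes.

Angular distance δ = d/R = 7819912 / 6371000 = 1.227423 rad.
With φ₁ = 62.634° = 1.093170 rad and θ = 73.5° = 1.282817 rad:
sin φ₂ = sin φ₁ cos δ + cos φ₁ sin δ cos θ = (0.888088)(0.336665) + (0.459673)(0.941624)(0.284015) = 0.421922
φ₂ = asin(0.421922) = 0.435564 rad = 24.956°.
Δλ = atan2( sin θ sin δ cos φ₁ , cos δ − sin φ₁ sin φ₂ ) = atan2(0.415015, -0.038038) = 1.662196 rad = 95.237°.
Hence λ₂ = 15.789° + 95.237° = 111.026°.

latitude 24.956°, longitude 111.026°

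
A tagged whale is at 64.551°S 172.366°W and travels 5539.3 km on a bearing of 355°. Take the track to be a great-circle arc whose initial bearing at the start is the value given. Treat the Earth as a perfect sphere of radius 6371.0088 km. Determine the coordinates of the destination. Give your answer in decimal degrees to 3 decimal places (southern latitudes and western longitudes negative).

latitude -14.809°, longitude -176.315°

Angular distance δ = d/R = 5539.3 / 6371.0088 = 0.869454 rad.
With φ₁ = -64.551° = -1.126627 rad and θ = 355° = 6.195919 rad:
Applying the spherical law of cosines for sides, sin φ₂ = sin φ₁ cos δ + cos φ₁ sin δ cos θ = -0.255597, so φ₂ = -14.809°.
Then Δλ = atan2(-0.028612, 0.414448) = -0.068927 rad, from sin θ sin δ cos φ₁ over cos δ − sin φ₁ sin φ₂.
λ₂ = -172.366° + -3.949° = -176.315°.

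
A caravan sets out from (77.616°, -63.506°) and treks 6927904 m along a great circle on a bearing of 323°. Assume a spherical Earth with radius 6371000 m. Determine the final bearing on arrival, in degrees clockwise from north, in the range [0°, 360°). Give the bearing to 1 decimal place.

final bearing 189.3°

Central angle δ = d/R = 1.087412 rad.
Converting: φ₁ = 1.354655 rad, θ = 5.637413 rad.
Destination latitude: φ₂ = arcsin( sin φ₁ cos δ + cos φ₁ sin δ cos θ ) = arcsin(0.605617) = 37.273°.
Δλ = atan2( sin θ sin δ cos φ₁ , cos δ − sin φ₁ sin φ₂ ) = atan2(-0.114279, -0.126748) = -2.407880 rad = -137.961°.
λ₂ = -63.506° + -137.961° = -201.467°, normalized to (−180°, 180°] → 158.533°.
The forward bearing on arrival equals the back-azimuth from the destination plus 180°.
Back-azimuth from P₂ (37.3°, 158.5°) to P₁ (77.6°, -63.5°), with Δλ' = λ₁ − λ₂ = -222.0°: atan2( sin Δλ' cos φ₁ , cos φ₂ sin φ₁ − sin φ₂ cos φ₁ cos Δλ' ) = 9.3°.
Final bearing = (9.3° + 180°) mod 360° = 189.3°.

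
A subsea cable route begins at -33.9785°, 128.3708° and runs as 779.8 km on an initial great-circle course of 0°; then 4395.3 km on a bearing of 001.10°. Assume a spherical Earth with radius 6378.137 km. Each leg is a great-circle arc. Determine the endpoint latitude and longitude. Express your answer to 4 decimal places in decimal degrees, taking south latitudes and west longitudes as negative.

Apply the spherical direct solution leg by leg, carrying full precision between legs.
Leg 1: from (-33.9785°, 128.3708°), δ = 779.8/6378.137 = 0.122261 rad, θ = 0° → φ = -26.9734°, λ = 128.3708°.
Leg 2: from (-26.9734°, 128.3708°), δ = 4395.3/6378.137 = 0.689120 rad, θ = 1.1° → φ = 12.5041°, λ = 129.0872°.

latitude 12.5041°, longitude 129.0872°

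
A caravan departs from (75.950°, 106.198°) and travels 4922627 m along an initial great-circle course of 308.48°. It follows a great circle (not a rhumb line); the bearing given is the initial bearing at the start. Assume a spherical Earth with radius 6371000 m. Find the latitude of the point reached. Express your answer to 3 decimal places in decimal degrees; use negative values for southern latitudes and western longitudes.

Central angle δ = d/R = 0.772662 rad.
Converting: φ₁ = 1.325578 rad, θ = 5.383992 rad.
Destination latitude: φ₂ = arcsin( sin φ₁ cos δ + cos φ₁ sin δ cos θ ) = arcsin(0.800081) = 53.138°.
Then Δλ = atan2(-0.132660, -0.060091) = -1.996115 rad, from sin θ sin δ cos φ₁ over cos δ − sin φ₁ sin φ₂.
Hence λ₂ = 106.198° + -114.369° = -8.171°.

latitude 53.138°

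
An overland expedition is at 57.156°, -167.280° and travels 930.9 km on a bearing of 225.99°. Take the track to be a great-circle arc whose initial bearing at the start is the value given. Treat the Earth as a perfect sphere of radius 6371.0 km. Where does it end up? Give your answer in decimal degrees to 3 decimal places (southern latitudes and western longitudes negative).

Central angle δ = d/R = 0.146115 rad.
With φ₁ = 57.156° = 0.997560 rad and θ = 225.99° = 3.944270 rad:
Destination latitude: φ₂ = arcsin( sin φ₁ cos δ + cos φ₁ sin δ cos θ ) = arcsin(0.776335) = 50.926°.
Then Δλ = atan2(-0.056793, 0.337106) = -0.166904 rad, from sin θ sin δ cos φ₁ over cos δ − sin φ₁ sin φ₂.
λ₂ = -167.280° + -9.563° = -176.843°.

latitude 50.926°, longitude -176.843°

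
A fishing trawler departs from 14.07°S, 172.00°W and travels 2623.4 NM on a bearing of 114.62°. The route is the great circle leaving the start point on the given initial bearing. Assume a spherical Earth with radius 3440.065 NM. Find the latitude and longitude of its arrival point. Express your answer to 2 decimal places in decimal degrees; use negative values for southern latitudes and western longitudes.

Angular distance δ = d/R = 2623.4 / 3440.065 = 0.762602 rad.
Start latitude φ₁ = -0.245568 rad; initial bearing θ = 2.000496 rad.
sin φ₂ = sin φ₁ cos δ + cos φ₁ sin δ cos θ = (-0.243107)(0.723041) + (0.969999)(0.690805)(-0.416598) = -0.454931
φ₂ = asin(-0.454931) = -0.472294 rad = -27.06°.
Then Δλ = atan2(0.609164, 0.612444) = 0.782713 rad, from sin θ sin δ cos φ₁ over cos δ − sin φ₁ sin φ₂.
λ₂ = -172.00° + 44.85° = -127.15°.

latitude -27.06°, longitude -127.15°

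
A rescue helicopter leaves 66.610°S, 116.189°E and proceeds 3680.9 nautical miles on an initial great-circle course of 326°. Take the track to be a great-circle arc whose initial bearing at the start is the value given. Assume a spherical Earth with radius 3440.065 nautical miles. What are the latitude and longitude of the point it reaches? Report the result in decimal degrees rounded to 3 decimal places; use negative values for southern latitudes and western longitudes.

δ = 3680.9/3440.065 = 1.070009 rad (61.3070°).
With φ₁ = -66.610° = -1.162564 rad and θ = 326° = 5.689773 rad:
Applying the spherical law of cosines for sides, sin φ₂ = sin φ₁ cos δ + cos φ₁ sin δ cos θ = -0.151959, so φ₂ = -8.740°.
For the longitude increment, Δλ = atan2( sin θ sin δ cos φ₁, cos δ − sin φ₁ sin φ₂ ) = atan2(-0.194733, 0.340645) = -29.755°.
λ₂ = λ₁ + Δλ = 86.434°.

latitude -8.740°, longitude 86.434°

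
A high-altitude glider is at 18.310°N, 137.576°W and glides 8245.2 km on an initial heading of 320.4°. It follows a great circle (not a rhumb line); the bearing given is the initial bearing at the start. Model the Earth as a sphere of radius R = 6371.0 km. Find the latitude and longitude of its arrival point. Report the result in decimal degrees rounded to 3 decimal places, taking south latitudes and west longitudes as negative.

Central angle δ = d/R = 1.294177 rad.
With φ₁ = 18.310° = 0.319570 rad and θ = 320.4° = 5.592035 rad:
Applying the spherical law of cosines for sides, sin φ₂ = sin φ₁ cos δ + cos φ₁ sin δ cos θ = 0.789492, so φ₂ = 52.138°.
Δλ = atan2( sin θ sin δ cos φ₁ , cos δ − sin φ₁ sin φ₂ ) = atan2(-0.582146, 0.025080) = -1.527741 rad = -87.533°.
λ₂ = -137.576° + -87.533° = -225.109°, normalized to (−180°, 180°] → 134.891°.

latitude 52.138°, longitude 134.891°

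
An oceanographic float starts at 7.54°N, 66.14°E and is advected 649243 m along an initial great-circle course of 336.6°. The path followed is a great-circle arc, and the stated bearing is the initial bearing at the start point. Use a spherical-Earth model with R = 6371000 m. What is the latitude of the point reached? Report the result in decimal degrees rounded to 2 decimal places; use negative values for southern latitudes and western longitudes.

latitude 12.89°

Central angle δ = d/R = 0.101906 rad.
With φ₁ = 7.54° = 0.131598 rad and θ = 336.6° = 5.874778 rad:
Destination latitude: φ₂ = arcsin( sin φ₁ cos δ + cos φ₁ sin δ cos θ ) = arcsin(0.223093) = 12.89°.
Δλ = atan2( sin θ sin δ cos φ₁ , cos δ − sin φ₁ sin φ₂ ) = atan2(-0.040052, 0.965538) = -0.041458 rad = -2.38°.
λ₂ = λ₁ + Δλ = 63.76°.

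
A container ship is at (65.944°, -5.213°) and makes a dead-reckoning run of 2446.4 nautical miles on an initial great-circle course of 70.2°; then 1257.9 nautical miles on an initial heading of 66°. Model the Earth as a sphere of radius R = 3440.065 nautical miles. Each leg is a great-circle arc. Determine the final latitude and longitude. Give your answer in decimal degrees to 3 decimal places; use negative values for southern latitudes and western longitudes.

latitude 55.175°, longitude 109.799°

Apply the spherical direct solution leg by leg, carrying full precision between legs.
Leg 1: from (65.944°, -5.213°), δ = 2446.4/3440.065 = 0.711149 rad, θ = 70.2° → φ = 51.438°, λ = 74.910°.
Leg 2: from (51.438°, 74.910°), δ = 1257.9/3440.065 = 0.365662 rad, θ = 66° → φ = 55.175°, λ = 109.799°.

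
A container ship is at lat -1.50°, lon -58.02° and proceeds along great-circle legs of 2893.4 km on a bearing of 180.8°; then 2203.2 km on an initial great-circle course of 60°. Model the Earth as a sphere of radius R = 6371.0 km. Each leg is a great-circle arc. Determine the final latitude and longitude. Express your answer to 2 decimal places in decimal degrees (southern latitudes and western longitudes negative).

latitude -16.52°, longitude -40.59°

Apply the spherical direct solution leg by leg, carrying full precision between legs.
Leg 1: from (-1.50°, -58.02°), δ = 2893.4/6371 = 0.454152 rad, θ = 180.8° → φ = -27.52°, λ = -58.42°.
Leg 2: from (-27.52°, -58.42°), δ = 2203.2/6371 = 0.345817 rad, θ = 60° → φ = -16.52°, λ = -40.59°.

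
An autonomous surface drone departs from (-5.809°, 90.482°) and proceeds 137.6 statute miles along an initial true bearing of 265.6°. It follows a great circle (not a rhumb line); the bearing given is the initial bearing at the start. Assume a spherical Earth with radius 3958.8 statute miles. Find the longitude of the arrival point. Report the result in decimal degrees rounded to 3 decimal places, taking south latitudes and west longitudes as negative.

δ = 137.6/3958.8 = 0.034758 rad (1.9915°).
Start latitude φ₁ = -0.101386 rad; initial bearing θ = 4.635594 rad.
Destination latitude: φ₂ = arcsin( sin φ₁ cos δ + cos φ₁ sin δ cos θ ) = arcsin(-0.103804) = -5.958°.
Δλ = atan2( sin θ sin δ cos φ₁ , cos δ − sin φ₁ sin φ₂ ) = atan2(-0.034471, 0.988890) = -0.034844 rad = -1.996°.
λ₂ = λ₁ + Δλ = 88.486°.

longitude 88.486°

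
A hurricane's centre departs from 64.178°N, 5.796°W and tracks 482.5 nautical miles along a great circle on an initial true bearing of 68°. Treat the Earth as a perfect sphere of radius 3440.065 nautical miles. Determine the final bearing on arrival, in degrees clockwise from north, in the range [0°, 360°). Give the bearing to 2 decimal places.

Central angle δ = d/R = 0.140259 rad.
With φ₁ = 64.178° = 1.120117 rad and θ = 68° = 1.186824 rad:
Destination latitude: φ₂ = arcsin( sin φ₁ cos δ + cos φ₁ sin δ cos θ ) = arcsin(0.914123) = 66.081°.
Then Δλ = atan2(0.056459, 0.167331) = 0.325417 rad, from sin θ sin δ cos φ₁ over cos δ − sin φ₁ sin φ₂.
λ₂ = -5.796° + 18.645° = 12.849°.
The forward bearing on arrival equals the back-azimuth from the destination plus 180°.
Back-azimuth from P₂ (66.08°, 12.85°) to P₁ (64.18°, -5.80°), with Δλ' = λ₁ − λ₂ = -18.65°: atan2( sin Δλ' cos φ₁ , cos φ₂ sin φ₁ − sin φ₂ cos φ₁ cos Δλ' ) = 264.94°.
Final bearing = (264.94° + 180°) mod 360° = 84.94°.

final bearing 84.94°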